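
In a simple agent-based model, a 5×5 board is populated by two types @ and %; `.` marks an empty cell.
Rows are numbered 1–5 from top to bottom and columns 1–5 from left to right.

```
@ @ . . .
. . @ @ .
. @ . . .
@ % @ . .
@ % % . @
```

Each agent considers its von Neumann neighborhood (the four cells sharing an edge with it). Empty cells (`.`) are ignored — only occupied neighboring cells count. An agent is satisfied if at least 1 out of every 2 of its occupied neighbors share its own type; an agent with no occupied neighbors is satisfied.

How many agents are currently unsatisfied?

Row 1: (1,1)@ 1/1 satisfied · (1,2)@ 1/1 satisfied
Row 2: (2,3)@ 1/1 satisfied · (2,4)@ 1/1 satisfied
Row 3: (3,2)@ 0/1 not
Row 4: (4,1)@ 1/2 satisfied · (4,2)% 1/4 not · (4,3)@ 0/2 not
Row 5: (5,1)@ 1/2 satisfied · (5,2)% 2/3 satisfied · (5,3)% 1/2 satisfied · (5,5)@ 0/0 satisfied
Unsatisfied: (3,2), (4,2), (4,3) — 3 in total.

3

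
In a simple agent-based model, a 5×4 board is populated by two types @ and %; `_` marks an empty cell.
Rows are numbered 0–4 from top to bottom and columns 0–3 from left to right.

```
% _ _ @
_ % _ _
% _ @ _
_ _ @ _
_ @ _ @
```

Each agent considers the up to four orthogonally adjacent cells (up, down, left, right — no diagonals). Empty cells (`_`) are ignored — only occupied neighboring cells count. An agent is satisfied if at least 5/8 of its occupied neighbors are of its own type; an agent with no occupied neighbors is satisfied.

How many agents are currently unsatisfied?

0

(0,0)% 0/0 ok
(0,3)@ 0/0 ok
(1,1)% 0/0 ok
(2,0)% 0/0 ok
(2,2)@ 1/1 ok
(3,2)@ 1/1 ok
(4,1)@ 0/0 ok
(4,3)@ 0/0 ok
Every one meets the threshold.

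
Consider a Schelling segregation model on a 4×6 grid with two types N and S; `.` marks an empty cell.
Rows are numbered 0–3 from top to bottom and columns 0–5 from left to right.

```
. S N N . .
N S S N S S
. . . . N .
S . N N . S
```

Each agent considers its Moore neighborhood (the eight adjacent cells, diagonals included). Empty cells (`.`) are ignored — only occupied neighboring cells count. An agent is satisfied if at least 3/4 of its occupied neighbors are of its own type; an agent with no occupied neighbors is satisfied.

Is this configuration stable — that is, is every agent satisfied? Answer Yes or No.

No

Row 0: (0,1)S 2/4 unhappy · (0,2)N 2/5 unhappy · (0,3)N 2/4 unhappy
Row 1: (1,0)N 0/2 unhappy · (1,1)S 2/4 unhappy · (1,2)S 2/5 unhappy · (1,3)N 3/5 unhappy · (1,4)S 1/4 unhappy · (1,5)S 1/2 unhappy
Row 2: (2,4)N 2/5 unhappy
Row 3: (3,0)S 0/0 ok · (3,2)N 1/1 ok · (3,3)N 2/2 ok · (3,5)S 0/1 unhappy
For instance (0,1) has only 2/4 same-type neighbors, below 3/4.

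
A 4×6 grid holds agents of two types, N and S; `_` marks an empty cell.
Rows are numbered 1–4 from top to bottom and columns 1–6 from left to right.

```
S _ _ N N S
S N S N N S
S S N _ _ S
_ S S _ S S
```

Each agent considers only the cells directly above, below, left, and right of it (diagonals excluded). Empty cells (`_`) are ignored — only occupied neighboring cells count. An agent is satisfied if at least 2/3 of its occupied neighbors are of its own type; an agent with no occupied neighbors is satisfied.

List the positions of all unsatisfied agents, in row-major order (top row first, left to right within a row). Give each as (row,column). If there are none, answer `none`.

Row 1: (1,1)S 1/1 satisfied · (1,4)N 2/2 satisfied · (1,5)N 2/3 satisfied · (1,6)S 1/2 not
Row 2: (2,1)S 2/3 satisfied · (2,2)N 0/3 not · (2,3)S 0/3 not · (2,4)N 2/3 satisfied · (2,5)N 2/3 satisfied · (2,6)S 2/3 satisfied
Row 3: (3,1)S 2/2 satisfied · (3,2)S 2/4 not · (3,3)N 0/3 not · (3,6)S 2/2 satisfied
Row 4: (4,2)S 2/2 satisfied · (4,3)S 1/2 not · (4,5)S 1/1 satisfied · (4,6)S 2/2 satisfied

(1,6), (2,2), (2,3), (3,2), (3,3), (4,3)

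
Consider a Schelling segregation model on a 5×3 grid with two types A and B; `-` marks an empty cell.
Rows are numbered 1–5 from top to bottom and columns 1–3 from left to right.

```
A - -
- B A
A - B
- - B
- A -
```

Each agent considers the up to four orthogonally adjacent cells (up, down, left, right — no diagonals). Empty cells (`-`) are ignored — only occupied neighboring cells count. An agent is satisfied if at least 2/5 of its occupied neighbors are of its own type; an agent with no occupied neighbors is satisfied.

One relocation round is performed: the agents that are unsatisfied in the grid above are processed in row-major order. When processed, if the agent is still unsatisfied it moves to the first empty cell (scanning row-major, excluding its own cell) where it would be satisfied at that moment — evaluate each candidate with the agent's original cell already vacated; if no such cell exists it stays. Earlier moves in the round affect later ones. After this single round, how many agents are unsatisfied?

1

Initially unsatisfied (in order): (2,2), (2,3).
  (2,2) → (3,2).
  (2,3) → (1,2).
Resulting grid:
A A -
- - -
A B B
- - B
- A -
Unsatisfied now: (3,1).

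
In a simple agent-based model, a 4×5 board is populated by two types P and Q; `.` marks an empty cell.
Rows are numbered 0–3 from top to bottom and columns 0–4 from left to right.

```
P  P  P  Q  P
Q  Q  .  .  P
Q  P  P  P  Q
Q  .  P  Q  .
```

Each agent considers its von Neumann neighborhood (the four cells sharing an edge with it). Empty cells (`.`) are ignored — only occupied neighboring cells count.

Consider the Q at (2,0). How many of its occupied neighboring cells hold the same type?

2

Occupied neighbors of (2,0): (1,0)=Q, (3,0)=Q, (2,1)=P.
Same type (Q): 2 of 3.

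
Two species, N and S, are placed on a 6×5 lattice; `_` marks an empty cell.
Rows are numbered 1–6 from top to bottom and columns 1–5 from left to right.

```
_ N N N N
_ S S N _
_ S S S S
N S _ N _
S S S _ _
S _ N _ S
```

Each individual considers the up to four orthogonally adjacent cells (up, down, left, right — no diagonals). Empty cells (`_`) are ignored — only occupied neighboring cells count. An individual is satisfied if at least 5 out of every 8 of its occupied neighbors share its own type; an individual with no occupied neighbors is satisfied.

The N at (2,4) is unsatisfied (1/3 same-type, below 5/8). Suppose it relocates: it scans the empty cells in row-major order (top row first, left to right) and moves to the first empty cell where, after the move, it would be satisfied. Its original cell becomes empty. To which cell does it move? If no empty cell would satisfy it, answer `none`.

Vacating (2,4). Empty cells in order:
  (1,1): 1/1 same-type → satisfied — stop here.

(1,1)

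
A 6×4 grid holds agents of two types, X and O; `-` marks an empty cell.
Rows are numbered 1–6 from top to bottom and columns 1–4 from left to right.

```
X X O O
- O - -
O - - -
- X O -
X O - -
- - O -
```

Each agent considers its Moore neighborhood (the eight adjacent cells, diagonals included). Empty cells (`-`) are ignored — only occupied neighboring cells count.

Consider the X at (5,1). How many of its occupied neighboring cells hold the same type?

1

Occupied neighbors of (5,1): (4,2)=X, (5,2)=O.
Same type (X): 1 of 2.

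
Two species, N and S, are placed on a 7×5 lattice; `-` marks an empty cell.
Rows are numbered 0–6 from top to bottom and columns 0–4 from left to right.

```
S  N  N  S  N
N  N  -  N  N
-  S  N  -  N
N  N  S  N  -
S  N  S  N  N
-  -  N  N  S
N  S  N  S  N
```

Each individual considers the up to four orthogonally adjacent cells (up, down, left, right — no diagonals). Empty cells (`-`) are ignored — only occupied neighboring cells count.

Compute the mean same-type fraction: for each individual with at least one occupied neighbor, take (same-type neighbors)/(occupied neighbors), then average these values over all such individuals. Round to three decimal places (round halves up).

0.359

(0,0)S 0/2
(0,1)N 2/3
(0,2)N 1/2
(0,3)S 0/3
(0,4)N 1/2
(1,0)N 1/2
(1,1)N 2/3
(1,3)N 1/2
(1,4)N 3/3
(2,1)S 0/3
(2,2)N 0/2
(2,4)N 1/1
(3,0)N 1/2
(3,1)N 2/4
(3,2)S 1/4
(3,3)N 1/2
(4,0)S 0/2
(4,1)N 1/3
(4,2)S 1/4
(4,3)N 3/4
(4,4)N 1/2
(5,2)N 2/3
(5,3)N 2/4
(5,4)S 0/3
(6,0)N 0/1
(6,1)S 0/2
(6,2)N 1/3
(6,3)S 0/3
(6,4)N 0/2
Sum over 29 individuals: 0/2 + 2/3 + 1/2 + 0/3 + 1/2 + 1/2 + 2/3 + 1/2 + 3/3 + 0/3 + 0/2 + 1/1 + 1/2 + 2/4 + 1/4 + 1/2 + 0/2 + 1/3 + 1/4 + 3/4 + 1/2 + 2/3 + 2/4 + 0/3 + 0/1 + 0/2 + 1/3 + 0/3 + 0/2 = 125/12; mean = 125/12 ÷ 29 = 125/348 = 0.359195… → 0.359.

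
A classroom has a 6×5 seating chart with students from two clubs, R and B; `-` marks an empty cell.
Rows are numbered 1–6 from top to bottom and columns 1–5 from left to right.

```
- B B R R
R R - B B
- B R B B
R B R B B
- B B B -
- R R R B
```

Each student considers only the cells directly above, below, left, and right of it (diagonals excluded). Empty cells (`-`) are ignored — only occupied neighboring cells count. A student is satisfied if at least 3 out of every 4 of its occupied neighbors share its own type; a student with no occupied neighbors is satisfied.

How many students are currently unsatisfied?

19

(1,2)B 1/2 ✗
(1,3)B 1/2 ✗
(1,4)R 1/3 ✗
(1,5)R 1/2 ✗
(2,1)R 1/1 ✓
(2,2)R 1/3 ✗
(2,4)B 2/3 ✗
(2,5)B 2/3 ✗
(3,2)B 1/3 ✗
(3,3)R 1/3 ✗
(3,4)B 3/4 ✓
(3,5)B 3/3 ✓
(4,1)R 0/1 ✗
(4,2)B 2/4 ✗
(4,3)R 1/4 ✗
(4,4)B 3/4 ✓
(4,5)B 2/2 ✓
(5,2)B 2/3 ✗
(5,3)B 2/4 ✗
(5,4)B 2/3 ✗
(6,2)R 1/2 ✗
(6,3)R 2/3 ✗
(6,4)R 1/3 ✗
(6,5)B 0/1 ✗
Unsatisfied: (1,2), (1,3), (1,4), (1,5), (2,2), (2,4), (2,5), (3,2), (3,3), (4,1), (4,2), (4,3), (5,2), (5,3), (5,4), (6,2), (6,3), (6,4), (6,5) — 19 in total.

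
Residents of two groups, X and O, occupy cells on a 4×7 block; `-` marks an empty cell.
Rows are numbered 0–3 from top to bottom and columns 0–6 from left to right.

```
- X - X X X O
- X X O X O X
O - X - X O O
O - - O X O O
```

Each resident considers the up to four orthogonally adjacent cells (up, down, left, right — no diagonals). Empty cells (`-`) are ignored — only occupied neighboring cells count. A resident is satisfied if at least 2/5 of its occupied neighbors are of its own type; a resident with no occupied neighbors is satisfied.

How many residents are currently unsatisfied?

Row 0: (0,1)X 1/1 satisfied · (0,3)X 1/2 satisfied · (0,4)X 3/3 satisfied · (0,5)X 1/3 not · (0,6)O 0/2 not
Row 1: (1,1)X 2/2 satisfied · (1,2)X 2/3 satisfied · (1,3)O 0/3 not · (1,4)X 2/4 satisfied · (1,5)O 1/4 not · (1,6)X 0/3 not
Row 2: (2,0)O 1/1 satisfied · (2,2)X 1/1 satisfied · (2,4)X 2/3 satisfied · (2,5)O 3/4 satisfied · (2,6)O 2/3 satisfied
Row 3: (3,0)O 1/1 satisfied · (3,3)O 0/1 not · (3,4)X 1/3 not · (3,5)O 2/3 satisfied · (3,6)O 2/2 satisfied
Unsatisfied: (0,5), (0,6), (1,3), (1,5), (1,6), (3,3), (3,4) — 7 in total.

7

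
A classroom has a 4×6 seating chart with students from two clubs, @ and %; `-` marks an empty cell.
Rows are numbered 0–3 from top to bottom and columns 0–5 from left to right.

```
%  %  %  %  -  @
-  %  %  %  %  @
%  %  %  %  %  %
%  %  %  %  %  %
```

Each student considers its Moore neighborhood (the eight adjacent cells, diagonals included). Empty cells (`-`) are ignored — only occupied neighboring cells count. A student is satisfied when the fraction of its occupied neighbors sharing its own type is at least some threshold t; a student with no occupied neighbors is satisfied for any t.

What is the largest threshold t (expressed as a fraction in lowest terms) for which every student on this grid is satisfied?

1/4

Row 0: (0,0)% 2/2 · (0,1)% 4/4 · (0,2)% 5/5 · (0,3)% 4/4 · (0,5)@ 1/2
Row 1: (1,1)% 7/7 · (1,2)% 8/8 · (1,3)% 7/7 · (1,4)% 5/7 · (1,5)@ 1/4
Row 2: (2,0)% 4/4 · (2,1)% 7/7 · (2,2)% 8/8 · (2,3)% 8/8 · (2,4)% 7/8 · (2,5)% 4/5
Row 3: (3,0)% 3/3 · (3,1)% 5/5 · (3,2)% 5/5 · (3,3)% 5/5 · (3,4)% 5/5 · (3,5)% 3/3
The smallest same-type fraction is 1/4 at (1,5), which reduces to 1/4. Any threshold above that leaves this student unsatisfied.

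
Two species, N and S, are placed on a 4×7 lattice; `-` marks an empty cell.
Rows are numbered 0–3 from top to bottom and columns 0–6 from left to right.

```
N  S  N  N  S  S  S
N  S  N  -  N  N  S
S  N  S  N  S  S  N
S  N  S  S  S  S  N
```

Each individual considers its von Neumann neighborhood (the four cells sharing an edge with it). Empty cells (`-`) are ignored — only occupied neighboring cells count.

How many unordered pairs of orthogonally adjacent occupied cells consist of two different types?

23

Scan each occupied cell's neighbors to the right and below so each pair is counted once.
From row 0: 5 unlike of 12 pairs (running 5/12).
From row 1: 9 unlike of 10 pairs (running 14/22).
From row 2: 6 unlike of 13 pairs (running 20/35).
From row 3: 3 unlike of 6 pairs (running 23/41).
Total adjacent occupied pairs: 41; unlike-type pairs: 23.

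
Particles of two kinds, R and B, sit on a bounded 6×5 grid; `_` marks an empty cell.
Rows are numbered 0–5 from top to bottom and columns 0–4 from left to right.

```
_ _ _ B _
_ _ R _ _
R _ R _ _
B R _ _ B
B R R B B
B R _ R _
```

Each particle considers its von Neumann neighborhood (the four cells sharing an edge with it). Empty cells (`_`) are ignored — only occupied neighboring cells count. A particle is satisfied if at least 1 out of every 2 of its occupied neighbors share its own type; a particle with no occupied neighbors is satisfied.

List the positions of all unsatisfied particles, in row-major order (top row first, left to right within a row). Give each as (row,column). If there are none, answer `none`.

(0,3)B 0/0 satisfied
(1,2)R 1/1 satisfied
(2,0)R 0/1 not
(2,2)R 1/1 satisfied
(3,0)B 1/3 not
(3,1)R 1/2 satisfied
(3,4)B 1/1 satisfied
(4,0)B 2/3 satisfied
(4,1)R 3/4 satisfied
(4,2)R 1/2 satisfied
(4,3)B 1/3 not
(4,4)B 2/2 satisfied
(5,0)B 1/2 satisfied
(5,1)R 1/2 satisfied
(5,3)R 0/1 not

(2,0), (3,0), (4,3), (5,3)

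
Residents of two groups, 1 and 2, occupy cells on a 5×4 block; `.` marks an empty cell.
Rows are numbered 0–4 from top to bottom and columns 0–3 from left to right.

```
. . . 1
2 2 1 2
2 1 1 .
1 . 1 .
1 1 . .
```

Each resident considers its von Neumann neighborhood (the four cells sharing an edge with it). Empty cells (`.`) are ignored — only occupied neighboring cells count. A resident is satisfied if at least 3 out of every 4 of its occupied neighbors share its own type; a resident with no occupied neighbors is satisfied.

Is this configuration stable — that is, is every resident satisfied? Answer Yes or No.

(0,3)1 0/1 not
(1,0)2 2/2 satisfied
(1,1)2 1/3 not
(1,2)1 1/3 not
(1,3)2 0/2 not
(2,0)2 1/3 not
(2,1)1 1/3 not
(2,2)1 3/3 satisfied
(3,0)1 1/2 not
(3,2)1 1/1 satisfied
(4,0)1 2/2 satisfied
(4,1)1 1/1 satisfied
For instance (0,3) has only 0/1 same-type neighbors, below 3/4.

No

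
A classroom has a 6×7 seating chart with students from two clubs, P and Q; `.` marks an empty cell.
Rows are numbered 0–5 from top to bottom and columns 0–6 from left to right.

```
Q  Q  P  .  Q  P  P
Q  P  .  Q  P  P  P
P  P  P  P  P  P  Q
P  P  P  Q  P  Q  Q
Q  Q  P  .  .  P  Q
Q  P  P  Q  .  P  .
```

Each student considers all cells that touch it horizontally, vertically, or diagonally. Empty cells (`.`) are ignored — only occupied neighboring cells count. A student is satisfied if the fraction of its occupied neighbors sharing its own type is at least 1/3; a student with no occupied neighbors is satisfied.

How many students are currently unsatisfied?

(0,0)Q 2/3 ok
(0,1)Q 2/4 ok
(0,2)P 1/3 ok
(0,4)Q 1/4 unhappy
(0,5)P 4/5 ok
(0,6)P 3/3 ok
(1,0)Q 2/5 ok
(1,1)P 4/7 ok
(1,3)Q 1/6 unhappy
(1,4)P 5/7 ok
(1,5)P 6/8 ok
(1,6)P 4/5 ok
(2,0)P 4/5 ok
(2,1)P 6/7 ok
(2,2)P 5/7 ok
(2,3)P 5/7 ok
(2,4)P 5/8 ok
(2,5)P 5/8 ok
(2,6)Q 2/5 ok
(3,0)P 3/5 ok
(3,1)P 6/8 ok
(3,2)P 5/7 ok
(3,3)Q 0/6 unhappy
(3,4)P 4/6 ok
(3,5)Q 3/7 ok
(3,6)Q 3/5 ok
(4,0)Q 2/5 ok
(4,1)Q 2/8 unhappy
(4,2)P 4/7 ok
(4,5)P 2/5 ok
(4,6)Q 2/4 ok
(5,0)Q 2/3 ok
(5,1)P 2/5 ok
(5,2)P 2/4 ok
(5,3)Q 0/2 unhappy
(5,5)P 1/2 ok
Unsatisfied: (0,4), (1,3), (3,3), (4,1), (5,3) — 5 in total.

5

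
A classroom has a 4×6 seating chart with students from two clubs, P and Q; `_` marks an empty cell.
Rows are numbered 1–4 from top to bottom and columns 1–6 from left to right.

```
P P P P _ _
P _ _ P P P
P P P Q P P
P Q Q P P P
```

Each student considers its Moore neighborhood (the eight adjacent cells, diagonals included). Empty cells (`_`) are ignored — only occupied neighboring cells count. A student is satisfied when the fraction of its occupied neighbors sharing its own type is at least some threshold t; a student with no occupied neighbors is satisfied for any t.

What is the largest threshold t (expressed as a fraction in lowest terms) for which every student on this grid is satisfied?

1/7

(1,1)P 2/2
(1,2)P 3/3
(1,3)P 3/3
(1,4)P 3/3
(2,1)P 4/4
(2,4)P 5/6
(2,5)P 5/6
(2,6)P 3/3
(3,1)P 3/4
(3,2)P 4/6
(3,3)P 3/6
(3,4)Q 1/7
(3,5)P 7/8
(3,6)P 5/5
(4,1)P 2/3
(4,2)Q 1/5
(4,3)Q 2/5
(4,4)P 3/5
(4,5)P 4/5
(4,6)P 3/3
The smallest same-type fraction is 1/7 at (3,4), which reduces to 1/7. Any threshold above that leaves this student unsatisfied.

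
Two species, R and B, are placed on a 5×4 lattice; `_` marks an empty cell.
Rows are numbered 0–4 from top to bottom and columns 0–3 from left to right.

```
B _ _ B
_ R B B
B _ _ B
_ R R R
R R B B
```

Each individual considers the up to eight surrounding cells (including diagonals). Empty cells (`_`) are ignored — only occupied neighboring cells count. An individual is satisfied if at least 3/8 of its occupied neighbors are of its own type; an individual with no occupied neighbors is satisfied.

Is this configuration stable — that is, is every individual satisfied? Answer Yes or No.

No

Row 0: (0,0)B 0/1 not · (0,3)B 2/2 satisfied
Row 1: (1,1)R 0/3 not · (1,2)B 3/4 satisfied · (1,3)B 3/3 satisfied
Row 2: (2,0)B 0/2 not · (2,3)B 2/4 satisfied
Row 3: (3,1)R 3/5 satisfied · (3,2)R 3/6 satisfied · (3,3)R 1/4 not
Row 4: (4,0)R 2/2 satisfied · (4,1)R 3/4 satisfied · (4,2)B 1/5 not · (4,3)B 1/3 not
For instance (0,0) has only 0/1 same-type neighbors, below 3/8.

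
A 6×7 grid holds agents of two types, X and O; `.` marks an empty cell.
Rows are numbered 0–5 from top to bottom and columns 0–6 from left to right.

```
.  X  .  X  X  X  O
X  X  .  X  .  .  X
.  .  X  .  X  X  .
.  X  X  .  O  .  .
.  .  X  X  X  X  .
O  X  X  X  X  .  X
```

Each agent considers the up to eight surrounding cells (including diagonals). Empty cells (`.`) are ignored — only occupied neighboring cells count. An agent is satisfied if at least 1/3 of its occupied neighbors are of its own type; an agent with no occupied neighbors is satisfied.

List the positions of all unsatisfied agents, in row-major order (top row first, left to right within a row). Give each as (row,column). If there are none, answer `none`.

(0,6), (3,4), (5,0)

(0,1)X 2/2 satisfied
(0,3)X 2/2 satisfied
(0,4)X 3/3 satisfied
(0,5)X 2/3 satisfied
(0,6)O 0/2 not
(1,0)X 2/2 satisfied
(1,1)X 3/3 satisfied
(1,3)X 4/4 satisfied
(1,6)X 2/3 satisfied
(2,2)X 4/4 satisfied
(2,4)X 2/3 satisfied
(2,5)X 2/3 satisfied
(3,1)X 3/3 satisfied
(3,2)X 4/4 satisfied
(3,4)O 0/5 not
(4,2)X 6/6 satisfied
(4,3)X 6/7 satisfied
(4,4)X 4/5 satisfied
(4,5)X 3/4 satisfied
(5,0)O 0/1 not
(5,1)X 2/3 satisfied
(5,2)X 4/4 satisfied
(5,3)X 5/5 satisfied
(5,4)X 4/4 satisfied
(5,6)X 1/1 satisfied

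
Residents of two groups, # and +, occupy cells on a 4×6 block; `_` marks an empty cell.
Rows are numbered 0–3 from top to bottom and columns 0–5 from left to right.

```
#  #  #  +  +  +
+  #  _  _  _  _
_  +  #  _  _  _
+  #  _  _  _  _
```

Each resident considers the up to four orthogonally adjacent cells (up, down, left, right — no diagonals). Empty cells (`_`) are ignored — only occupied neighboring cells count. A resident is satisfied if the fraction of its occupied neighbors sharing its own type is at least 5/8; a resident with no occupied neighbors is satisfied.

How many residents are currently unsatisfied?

9

(0,0)# 1/2 ✗
(0,1)# 3/3 ✓
(0,2)# 1/2 ✗
(0,3)+ 1/2 ✗
(0,4)+ 2/2 ✓
(0,5)+ 1/1 ✓
(1,0)+ 0/2 ✗
(1,1)# 1/3 ✗
(2,1)+ 0/3 ✗
(2,2)# 0/1 ✗
(3,0)+ 0/1 ✗
(3,1)# 0/2 ✗
Unsatisfied: (0,0), (0,2), (0,3), (1,0), (1,1), (2,1), (2,2), (3,0), (3,1) — 9 in total.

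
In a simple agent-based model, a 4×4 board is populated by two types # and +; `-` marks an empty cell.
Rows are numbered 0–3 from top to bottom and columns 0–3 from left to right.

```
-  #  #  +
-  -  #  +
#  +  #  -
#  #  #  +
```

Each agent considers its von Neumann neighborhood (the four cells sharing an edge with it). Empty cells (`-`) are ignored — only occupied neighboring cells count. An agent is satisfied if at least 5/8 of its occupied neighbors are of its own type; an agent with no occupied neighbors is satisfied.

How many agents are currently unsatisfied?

(0,1)# 1/1 satisfied
(0,2)# 2/3 satisfied
(0,3)+ 1/2 not
(1,2)# 2/3 satisfied
(1,3)+ 1/2 not
(2,0)# 1/2 not
(2,1)+ 0/3 not
(2,2)# 2/3 satisfied
(3,0)# 2/2 satisfied
(3,1)# 2/3 satisfied
(3,2)# 2/3 satisfied
(3,3)+ 0/1 not
Unsatisfied: (0,3), (1,3), (2,0), (2,1), (3,3) — 5 in total.

5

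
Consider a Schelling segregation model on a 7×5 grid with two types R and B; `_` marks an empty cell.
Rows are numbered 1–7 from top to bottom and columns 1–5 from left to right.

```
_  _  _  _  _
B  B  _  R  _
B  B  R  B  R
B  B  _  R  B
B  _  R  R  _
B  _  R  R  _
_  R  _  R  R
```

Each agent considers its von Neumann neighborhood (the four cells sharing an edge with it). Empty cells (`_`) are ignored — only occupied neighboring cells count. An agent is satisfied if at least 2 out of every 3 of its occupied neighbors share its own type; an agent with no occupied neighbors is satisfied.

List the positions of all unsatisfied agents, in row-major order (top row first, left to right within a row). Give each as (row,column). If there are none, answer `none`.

Row 2: (2,1)B 2/2 ok · (2,2)B 2/2 ok · (2,4)R 0/1 unhappy
Row 3: (3,1)B 3/3 ok · (3,2)B 3/4 ok · (3,3)R 0/2 unhappy · (3,4)B 0/4 unhappy · (3,5)R 0/2 unhappy
Row 4: (4,1)B 3/3 ok · (4,2)B 2/2 ok · (4,4)R 1/3 unhappy · (4,5)B 0/2 unhappy
Row 5: (5,1)B 2/2 ok · (5,3)R 2/2 ok · (5,4)R 3/3 ok
Row 6: (6,1)B 1/1 ok · (6,3)R 2/2 ok · (6,4)R 3/3 ok
Row 7: (7,2)R 0/0 ok · (7,4)R 2/2 ok · (7,5)R 1/1 ok

(2,4), (3,3), (3,4), (3,5), (4,4), (4,5)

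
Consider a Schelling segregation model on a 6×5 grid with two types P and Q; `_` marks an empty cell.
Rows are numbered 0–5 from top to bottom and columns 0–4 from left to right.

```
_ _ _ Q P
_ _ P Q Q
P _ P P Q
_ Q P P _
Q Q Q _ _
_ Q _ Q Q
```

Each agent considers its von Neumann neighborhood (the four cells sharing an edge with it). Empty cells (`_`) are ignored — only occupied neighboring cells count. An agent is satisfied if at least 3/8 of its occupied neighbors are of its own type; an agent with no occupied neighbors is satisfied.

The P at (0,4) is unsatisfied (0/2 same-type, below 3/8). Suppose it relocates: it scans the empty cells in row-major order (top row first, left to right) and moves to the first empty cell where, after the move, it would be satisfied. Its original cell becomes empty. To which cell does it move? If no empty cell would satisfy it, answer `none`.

(0,0)

Vacating (0,4). Empty cells in order:
  (0,0): 0/0 same-type → satisfied — stop here.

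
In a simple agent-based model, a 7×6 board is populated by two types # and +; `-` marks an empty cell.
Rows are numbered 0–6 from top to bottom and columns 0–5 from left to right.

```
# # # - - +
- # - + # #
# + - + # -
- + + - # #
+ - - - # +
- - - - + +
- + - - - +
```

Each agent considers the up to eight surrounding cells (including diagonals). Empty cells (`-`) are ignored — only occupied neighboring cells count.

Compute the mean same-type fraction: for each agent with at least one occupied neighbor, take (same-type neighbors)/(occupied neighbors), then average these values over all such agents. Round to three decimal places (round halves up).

(0,0)# 2/2
(0,1)# 3/3
(0,2)# 2/3
(0,5)+ 0/2
(1,1)# 4/5
(1,3)+ 1/4
(1,4)# 2/5
(1,5)# 2/3
(2,0)# 1/3
(2,1)+ 2/4
(2,3)+ 2/5
(2,4)# 4/6
(3,1)+ 3/4
(3,2)+ 3/3
(3,4)# 3/5
(3,5)# 3/4
(4,0)+ 1/1
(4,4)# 2/5
(4,5)+ 2/5
(5,4)+ 3/4
(5,5)+ 3/4
(6,1)+ — no occupied neighbors
(6,5)+ 2/2
Sum over 22 agents: 2/2 + 3/3 + 2/3 + 0/2 + 4/5 + 1/4 + 2/5 + 2/3 + 1/3 + 2/4 + 2/5 + 4/6 + 3/4 + 3/3 + 3/5 + 3/4 + 1/1 + 2/5 + 2/5 + 3/4 + 3/4 + 2/2 = 169/12; mean = 169/12 ÷ 22 = 169/264 = 0.640151… → 0.640.

0.640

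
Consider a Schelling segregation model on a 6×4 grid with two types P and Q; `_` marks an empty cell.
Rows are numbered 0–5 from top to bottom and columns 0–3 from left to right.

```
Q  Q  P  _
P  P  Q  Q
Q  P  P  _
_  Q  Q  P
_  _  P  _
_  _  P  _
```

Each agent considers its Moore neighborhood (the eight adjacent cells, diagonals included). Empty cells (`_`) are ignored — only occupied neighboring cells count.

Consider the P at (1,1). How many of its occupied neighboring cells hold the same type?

Occupied neighbors of (1,1): (0,0)=Q, (0,1)=Q, (0,2)=P, (1,0)=P, (1,2)=Q, (2,0)=Q, (2,1)=P, (2,2)=P.
Same type (P): 4 of 8.

4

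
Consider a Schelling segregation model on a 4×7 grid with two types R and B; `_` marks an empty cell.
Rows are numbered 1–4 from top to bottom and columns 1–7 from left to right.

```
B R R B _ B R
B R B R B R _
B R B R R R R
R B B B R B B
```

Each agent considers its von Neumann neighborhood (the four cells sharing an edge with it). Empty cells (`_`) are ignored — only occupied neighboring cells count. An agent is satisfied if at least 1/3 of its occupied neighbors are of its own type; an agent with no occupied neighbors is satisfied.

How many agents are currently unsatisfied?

8

Row 1: (1,1)B 1/2 satisfied · (1,2)R 2/3 satisfied · (1,3)R 1/3 satisfied · (1,4)B 0/2 not · (1,6)B 0/2 not · (1,7)R 0/1 not
Row 2: (2,1)B 2/3 satisfied · (2,2)R 2/4 satisfied · (2,3)B 1/4 not · (2,4)R 1/4 not · (2,5)B 0/3 not · (2,6)R 1/3 satisfied
Row 3: (3,1)B 1/3 satisfied · (3,2)R 1/4 not · (3,3)B 2/4 satisfied · (3,4)R 2/4 satisfied · (3,5)R 3/4 satisfied · (3,6)R 3/4 satisfied · (3,7)R 1/2 satisfied
Row 4: (4,1)R 0/2 not · (4,2)B 1/3 satisfied · (4,3)B 3/3 satisfied · (4,4)B 1/3 satisfied · (4,5)R 1/3 satisfied · (4,6)B 1/3 satisfied · (4,7)B 1/2 satisfied
Unsatisfied: (1,4), (1,6), (1,7), (2,3), (2,4), (2,5), (3,2), (4,1) — 8 in total.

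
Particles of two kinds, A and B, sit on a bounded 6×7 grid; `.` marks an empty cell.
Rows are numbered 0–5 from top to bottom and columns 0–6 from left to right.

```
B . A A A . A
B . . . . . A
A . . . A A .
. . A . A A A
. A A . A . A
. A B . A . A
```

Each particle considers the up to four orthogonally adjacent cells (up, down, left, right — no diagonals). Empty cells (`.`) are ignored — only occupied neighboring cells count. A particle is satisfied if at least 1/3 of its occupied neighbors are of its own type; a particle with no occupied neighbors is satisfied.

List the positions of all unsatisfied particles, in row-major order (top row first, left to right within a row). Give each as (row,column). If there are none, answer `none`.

(0,0)B 1/1 ok
(0,2)A 1/1 ok
(0,3)A 2/2 ok
(0,4)A 1/1 ok
(0,6)A 1/1 ok
(1,0)B 1/2 ok
(1,6)A 1/1 ok
(2,0)A 0/1 unhappy
(2,4)A 2/2 ok
(2,5)A 2/2 ok
(3,2)A 1/1 ok
(3,4)A 3/3 ok
(3,5)A 3/3 ok
(3,6)A 2/2 ok
(4,1)A 2/2 ok
(4,2)A 2/3 ok
(4,4)A 2/2 ok
(4,6)A 2/2 ok
(5,1)A 1/2 ok
(5,2)B 0/2 unhappy
(5,4)A 1/1 ok
(5,6)A 1/1 ok

(2,0), (5,2)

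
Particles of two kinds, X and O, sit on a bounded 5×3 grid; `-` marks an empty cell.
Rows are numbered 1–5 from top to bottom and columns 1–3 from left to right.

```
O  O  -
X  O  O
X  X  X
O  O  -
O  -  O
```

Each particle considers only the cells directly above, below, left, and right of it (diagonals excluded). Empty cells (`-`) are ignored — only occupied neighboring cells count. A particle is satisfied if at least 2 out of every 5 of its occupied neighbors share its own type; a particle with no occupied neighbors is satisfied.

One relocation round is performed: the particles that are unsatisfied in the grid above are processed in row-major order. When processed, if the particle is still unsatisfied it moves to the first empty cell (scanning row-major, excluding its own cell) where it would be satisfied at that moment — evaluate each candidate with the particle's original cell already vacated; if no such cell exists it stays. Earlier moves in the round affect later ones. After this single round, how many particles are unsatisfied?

Initially unsatisfied (in order): (2,1).
  (2,1): no empty cell satisfies it; stays.
Resulting grid:
O O -
X O O
X X X
O O -
O - O
Unsatisfied now: (2,1).

1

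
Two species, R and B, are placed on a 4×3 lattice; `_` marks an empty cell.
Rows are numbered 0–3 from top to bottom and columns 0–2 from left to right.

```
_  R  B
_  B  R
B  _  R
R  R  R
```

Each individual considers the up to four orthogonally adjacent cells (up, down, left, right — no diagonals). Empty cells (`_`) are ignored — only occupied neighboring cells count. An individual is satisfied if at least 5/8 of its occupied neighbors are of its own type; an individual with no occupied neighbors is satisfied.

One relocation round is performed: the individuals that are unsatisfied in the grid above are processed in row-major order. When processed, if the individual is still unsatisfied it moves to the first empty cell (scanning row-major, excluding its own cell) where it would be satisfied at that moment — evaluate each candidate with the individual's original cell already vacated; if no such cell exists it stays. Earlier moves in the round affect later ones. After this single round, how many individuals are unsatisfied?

Initially unsatisfied (in order): (0,1), (0,2), (1,1), (1,2), (2,0), (3,0).
  (0,1) → (0,0).
  (0,2) → (1,0).
  (1,1): no empty cell satisfies it; stays.
  (1,2) → (0,2).
  (2,0): no empty cell satisfies it; stays.
  (3,0) → (0,1).
Resulting grid:
R R R
B B _
B _ R
_ R R
Unsatisfied now: (0,0), (1,1).

2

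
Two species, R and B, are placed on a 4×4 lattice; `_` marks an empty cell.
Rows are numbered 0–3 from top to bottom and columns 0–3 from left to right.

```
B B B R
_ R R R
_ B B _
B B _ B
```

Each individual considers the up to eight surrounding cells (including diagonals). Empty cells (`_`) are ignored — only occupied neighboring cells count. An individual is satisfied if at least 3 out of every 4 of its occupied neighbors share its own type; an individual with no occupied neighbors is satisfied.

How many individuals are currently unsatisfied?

9

(0,0)B 1/2 unhappy
(0,1)B 2/4 unhappy
(0,2)B 1/5 unhappy
(0,3)R 2/3 unhappy
(1,1)R 1/6 unhappy
(1,2)R 3/7 unhappy
(1,3)R 2/4 unhappy
(2,1)B 3/5 unhappy
(2,2)B 3/6 unhappy
(3,0)B 2/2 ok
(3,1)B 3/3 ok
(3,3)B 1/1 ok
Unsatisfied: (0,0), (0,1), (0,2), (0,3), (1,1), (1,2), (1,3), (2,1), (2,2) — 9 in total.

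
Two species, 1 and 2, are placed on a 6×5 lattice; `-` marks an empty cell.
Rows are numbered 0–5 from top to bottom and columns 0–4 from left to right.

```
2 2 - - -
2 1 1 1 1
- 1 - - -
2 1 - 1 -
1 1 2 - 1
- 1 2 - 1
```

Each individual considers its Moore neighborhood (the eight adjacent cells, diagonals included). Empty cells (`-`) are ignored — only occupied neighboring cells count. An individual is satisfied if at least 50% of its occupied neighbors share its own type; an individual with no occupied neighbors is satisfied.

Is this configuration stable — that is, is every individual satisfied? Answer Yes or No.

(0,0)2 2/3 ok
(0,1)2 2/4 ok
(1,0)2 2/4 ok
(1,1)1 2/5 unhappy
(1,2)1 3/4 ok
(1,3)1 2/2 ok
(1,4)1 1/1 ok
(2,1)1 3/5 ok
(3,0)2 0/4 unhappy
(3,1)1 3/5 ok
(3,3)1 1/2 ok
(4,0)1 3/4 ok
(4,1)1 3/6 ok
(4,2)2 1/5 unhappy
(4,4)1 2/2 ok
(5,1)1 2/4 ok
(5,2)2 1/3 unhappy
(5,4)1 1/1 ok
For instance (1,1) has only 2/5 same-type neighbors, below 1/2.

No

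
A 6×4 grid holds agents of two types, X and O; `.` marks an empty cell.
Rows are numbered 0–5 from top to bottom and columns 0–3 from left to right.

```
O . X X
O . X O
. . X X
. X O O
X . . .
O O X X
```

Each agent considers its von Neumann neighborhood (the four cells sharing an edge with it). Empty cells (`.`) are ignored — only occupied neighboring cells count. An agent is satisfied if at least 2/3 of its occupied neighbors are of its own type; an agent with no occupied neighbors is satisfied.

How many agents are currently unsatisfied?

10

Row 0: (0,0)O 1/1 ok · (0,2)X 2/2 ok · (0,3)X 1/2 unhappy
Row 1: (1,0)O 1/1 ok · (1,2)X 2/3 ok · (1,3)O 0/3 unhappy
Row 2: (2,2)X 2/3 ok · (2,3)X 1/3 unhappy
Row 3: (3,1)X 0/1 unhappy · (3,2)O 1/3 unhappy · (3,3)O 1/2 unhappy
Row 4: (4,0)X 0/1 unhappy
Row 5: (5,0)O 1/2 unhappy · (5,1)O 1/2 unhappy · (5,2)X 1/2 unhappy · (5,3)X 1/1 ok
Unsatisfied: (0,3), (1,3), (2,3), (3,1), (3,2), (3,3), (4,0), (5,0), (5,1), (5,2) — 10 in total.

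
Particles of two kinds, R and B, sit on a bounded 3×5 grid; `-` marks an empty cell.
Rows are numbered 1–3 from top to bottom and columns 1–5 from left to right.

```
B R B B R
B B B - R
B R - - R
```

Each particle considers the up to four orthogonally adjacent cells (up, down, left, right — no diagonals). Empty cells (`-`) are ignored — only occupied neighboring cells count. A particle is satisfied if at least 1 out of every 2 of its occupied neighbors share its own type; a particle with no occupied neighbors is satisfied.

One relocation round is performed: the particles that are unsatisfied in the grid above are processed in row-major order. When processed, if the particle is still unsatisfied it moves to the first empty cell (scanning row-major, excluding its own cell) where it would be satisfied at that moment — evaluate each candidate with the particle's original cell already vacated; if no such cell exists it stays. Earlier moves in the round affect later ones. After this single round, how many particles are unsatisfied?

Initially unsatisfied (in order): (1,2), (3,2).
  (1,2) → (3,3).
  (3,2) → (3,4).
Resulting grid:
B - B B R
B B B - R
B - R R R
All satisfied now.

0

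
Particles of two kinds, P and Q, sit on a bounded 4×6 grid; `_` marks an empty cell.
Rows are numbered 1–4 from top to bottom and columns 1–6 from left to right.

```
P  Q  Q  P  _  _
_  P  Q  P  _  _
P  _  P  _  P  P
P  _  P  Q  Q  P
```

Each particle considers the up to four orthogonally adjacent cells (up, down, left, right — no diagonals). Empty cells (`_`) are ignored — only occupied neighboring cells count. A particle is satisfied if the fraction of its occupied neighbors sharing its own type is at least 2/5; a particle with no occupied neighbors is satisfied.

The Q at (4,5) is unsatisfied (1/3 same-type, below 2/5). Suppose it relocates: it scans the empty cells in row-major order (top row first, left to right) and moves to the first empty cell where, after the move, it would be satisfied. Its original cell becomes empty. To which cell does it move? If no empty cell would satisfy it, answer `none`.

(1,6)

Vacating (4,5). Empty cells in order:
  (1,5): 0/1 same-type → still unsatisfied.
  (1,6): 0/0 same-type → satisfied — stop here.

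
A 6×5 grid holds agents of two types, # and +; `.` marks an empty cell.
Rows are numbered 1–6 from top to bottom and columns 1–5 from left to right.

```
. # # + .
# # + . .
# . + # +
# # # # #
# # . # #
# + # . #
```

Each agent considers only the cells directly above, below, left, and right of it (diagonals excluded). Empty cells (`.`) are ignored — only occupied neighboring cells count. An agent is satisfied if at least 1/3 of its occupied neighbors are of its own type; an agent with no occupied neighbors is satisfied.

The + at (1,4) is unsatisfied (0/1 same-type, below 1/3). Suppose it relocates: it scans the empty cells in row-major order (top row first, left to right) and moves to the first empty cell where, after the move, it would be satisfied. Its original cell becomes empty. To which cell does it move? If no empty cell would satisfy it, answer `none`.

Vacating (1,4). Empty cells in order:
  (1,1): 0/2 same-type → still unsatisfied.
  (1,5): 0/0 same-type → satisfied — stop here.

(1,5)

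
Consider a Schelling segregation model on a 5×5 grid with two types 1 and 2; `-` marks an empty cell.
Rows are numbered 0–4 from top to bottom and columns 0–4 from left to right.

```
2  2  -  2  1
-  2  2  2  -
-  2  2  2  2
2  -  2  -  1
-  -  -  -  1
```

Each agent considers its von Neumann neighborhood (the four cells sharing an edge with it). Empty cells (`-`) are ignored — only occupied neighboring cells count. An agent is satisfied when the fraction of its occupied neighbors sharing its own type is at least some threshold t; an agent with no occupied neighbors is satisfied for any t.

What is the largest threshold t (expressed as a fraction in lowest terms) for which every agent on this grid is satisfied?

Row 0: (0,0)2 1/1 · (0,1)2 2/2 · (0,3)2 1/2 · (0,4)1 0/1
Row 1: (1,1)2 3/3 · (1,2)2 3/3 · (1,3)2 3/3
Row 2: (2,1)2 2/2 · (2,2)2 4/4 · (2,3)2 3/3 · (2,4)2 1/2
Row 3: (3,0)2 — no occupied neighbors · (3,2)2 1/1 · (3,4)1 1/2
Row 4: (4,4)1 1/1
The smallest same-type fraction is 0/1 at (0,4), which reduces to 0/1. Any threshold above that leaves this agent unsatisfied.

0/1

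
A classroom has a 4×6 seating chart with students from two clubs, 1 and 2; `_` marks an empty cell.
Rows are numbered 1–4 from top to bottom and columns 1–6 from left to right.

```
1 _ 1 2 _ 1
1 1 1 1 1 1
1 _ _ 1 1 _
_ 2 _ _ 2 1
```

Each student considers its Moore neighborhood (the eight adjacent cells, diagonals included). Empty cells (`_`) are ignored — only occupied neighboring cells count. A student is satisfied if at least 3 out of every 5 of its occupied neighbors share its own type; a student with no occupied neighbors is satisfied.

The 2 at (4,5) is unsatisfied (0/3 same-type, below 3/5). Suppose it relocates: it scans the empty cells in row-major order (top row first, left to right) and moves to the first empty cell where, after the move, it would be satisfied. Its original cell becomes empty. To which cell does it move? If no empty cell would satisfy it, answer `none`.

none

Vacating (4,5). Empty cells in order:
  (1,2): 0/5 same-type → still unsatisfied.
  (1,5): 1/5 same-type → still unsatisfied.
  (3,2): 1/5 same-type → still unsatisfied.
  (3,3): 1/5 same-type → still unsatisfied.
  (3,6): 0/4 same-type → still unsatisfied.
  (4,1): 1/2 same-type → still unsatisfied.
  (4,3): 1/2 same-type → still unsatisfied.
  (4,4): 0/2 same-type → still unsatisfied.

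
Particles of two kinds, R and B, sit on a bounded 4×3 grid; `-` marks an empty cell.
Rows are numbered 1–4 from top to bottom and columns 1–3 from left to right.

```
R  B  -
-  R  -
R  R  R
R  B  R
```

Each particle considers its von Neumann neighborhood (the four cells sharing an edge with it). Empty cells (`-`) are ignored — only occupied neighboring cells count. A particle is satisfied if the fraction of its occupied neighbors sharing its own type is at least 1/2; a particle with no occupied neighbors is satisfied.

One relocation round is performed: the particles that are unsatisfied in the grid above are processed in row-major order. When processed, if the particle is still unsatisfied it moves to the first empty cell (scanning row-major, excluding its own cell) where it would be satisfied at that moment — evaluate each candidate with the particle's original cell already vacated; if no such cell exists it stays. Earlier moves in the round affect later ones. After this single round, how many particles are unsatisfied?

0

Initially unsatisfied (in order): (1,1), (1,2), (4,2).
  (1,1) → (2,1).
  (1,2) → (1,3).
  (4,2) → (1,2).
Resulting grid:
- B B
R R -
R R R
R - R
All satisfied now.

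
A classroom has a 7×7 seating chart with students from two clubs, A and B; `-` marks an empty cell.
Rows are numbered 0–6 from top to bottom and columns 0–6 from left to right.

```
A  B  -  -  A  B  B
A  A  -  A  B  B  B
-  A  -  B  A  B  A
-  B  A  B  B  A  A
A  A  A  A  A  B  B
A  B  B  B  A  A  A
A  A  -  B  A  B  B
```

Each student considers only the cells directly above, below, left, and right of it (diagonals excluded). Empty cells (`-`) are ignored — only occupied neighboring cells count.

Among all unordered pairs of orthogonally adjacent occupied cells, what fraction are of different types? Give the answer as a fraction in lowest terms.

7/13

Scan each occupied cell's neighbors to the right and below so each pair is counted once.
From row 0: 4 unlike of 8 pairs (running 4/8).
From row 1: 4 unlike of 9 pairs (running 8/17).
From row 2: 6 unlike of 8 pairs (running 14/25).
From row 3: 8 unlike of 11 pairs (running 22/36).
From row 4: 6 unlike of 13 pairs (running 28/49).
From row 5: 5 unlike of 12 pairs (running 33/61).
From row 6: 2 unlike of 4 pairs (running 35/65).
Total adjacent occupied pairs: 65; unlike-type pairs: 35.
35/65 reduces to 7/13.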